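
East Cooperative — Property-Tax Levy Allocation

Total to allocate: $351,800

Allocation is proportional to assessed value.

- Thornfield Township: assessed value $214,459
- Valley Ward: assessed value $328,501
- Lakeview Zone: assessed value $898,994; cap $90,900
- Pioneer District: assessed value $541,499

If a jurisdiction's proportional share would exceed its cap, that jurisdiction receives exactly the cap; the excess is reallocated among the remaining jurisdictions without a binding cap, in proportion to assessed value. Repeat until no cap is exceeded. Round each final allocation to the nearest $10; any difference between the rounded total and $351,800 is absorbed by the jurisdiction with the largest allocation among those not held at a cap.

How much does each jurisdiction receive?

Thornfield Township: $51,590 | Valley Ward: $79,030 | Lakeview Zone: $90,900 | Pioneer District: $130,280

Sum of assessed value: 1,983,453.
Proportional shares (ignoring caps): Thornfield Township 38,038.05; Valley Ward 58,265.38; Lakeview Zone 159,452.27; Pioneer District 96,044.30.
Held at cap: Lakeview Zone ($90,900); residual $260,900 reallocated over remaining assessed value 1,084,459.
Remaining shares: Thornfield Township 51,594.72 → $51,590; Valley Ward 79,031.03 → $79,030; Pioneer District 130,274.26 → $130,270.
Rounding difference +$10 applied to Pioneer District → $130,280.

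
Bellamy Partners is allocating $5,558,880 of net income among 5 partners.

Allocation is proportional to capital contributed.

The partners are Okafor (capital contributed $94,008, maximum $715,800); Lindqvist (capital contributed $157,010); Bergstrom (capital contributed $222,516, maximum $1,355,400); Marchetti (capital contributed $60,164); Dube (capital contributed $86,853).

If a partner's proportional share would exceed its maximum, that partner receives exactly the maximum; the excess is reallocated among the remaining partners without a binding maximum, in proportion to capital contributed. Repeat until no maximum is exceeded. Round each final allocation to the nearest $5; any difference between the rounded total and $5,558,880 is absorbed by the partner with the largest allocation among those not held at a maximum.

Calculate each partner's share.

Okafor: $715,800; Lindqvist: $1,801,155; Bergstrom: $1,355,400; Marchetti: $690,180; Dube: $996,345

Total capital contributed = 620,551.
Unconstrained shares: Okafor 842,121.26; Lindqvist 1,406,491.57; Bergstrom 1,993,292.64; Marchetti 538,947.57; Dube 778,026.95.
Held at cap: Okafor ($715,800), Bergstrom ($1,355,400); balance $3,487,680 reallocated over remaining capital contributed 304,027.
Remaining shares: Lindqvist 1,801,157.91 → $1,801,160; Marchetti 690,178.11 → $690,180; Dube 996,343.98 → $996,345.
Rounding difference −$5 applied to Lindqvist → $1,801,155.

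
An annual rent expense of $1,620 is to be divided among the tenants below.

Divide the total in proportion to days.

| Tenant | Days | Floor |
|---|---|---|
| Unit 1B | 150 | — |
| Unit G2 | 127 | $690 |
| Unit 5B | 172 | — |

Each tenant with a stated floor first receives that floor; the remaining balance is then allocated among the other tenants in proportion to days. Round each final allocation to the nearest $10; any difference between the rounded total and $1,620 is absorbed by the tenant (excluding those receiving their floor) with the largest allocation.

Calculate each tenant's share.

Fund the minimums — Unit G2 $690. Balance $930.
Balance split over remaining days 322: Unit 1B 433.23 → $430; Unit 5B 496.77 → $500.

Unit 1B: $430; Unit G2: $690; Unit 5B: $500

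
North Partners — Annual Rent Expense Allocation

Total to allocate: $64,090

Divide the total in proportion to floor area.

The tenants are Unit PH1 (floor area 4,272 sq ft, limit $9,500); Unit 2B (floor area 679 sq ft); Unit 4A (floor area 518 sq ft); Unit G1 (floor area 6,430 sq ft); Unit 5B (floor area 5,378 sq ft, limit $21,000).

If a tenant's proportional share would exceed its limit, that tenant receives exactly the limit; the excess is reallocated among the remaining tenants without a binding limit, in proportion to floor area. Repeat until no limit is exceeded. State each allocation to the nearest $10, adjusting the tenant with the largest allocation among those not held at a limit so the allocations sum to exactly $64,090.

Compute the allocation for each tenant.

Sum of floor area: 17,277.
Unconstrained shares: Unit PH1 15,847.22; Unit 2B 2,518.79; Unit 4A 1,921.55; Unit G1 23,852.45; Unit 5B 19,949.99.
Capped: Unit PH1 ($9,500); residual $54,590 reallocated over remaining floor area 13,005.
Capped: Unit 5B ($21,000); residual $33,590 reallocated over remaining floor area 7,627.
Shares after redistribution: Unit 2B 2,990.38 → $2,990; Unit 4A 2,281.32 → $2,280; Unit G1 28,318.30 → $28,320.

Unit PH1: $9,500 | Unit 2B: $2,990 | Unit 4A: $2,280 | Unit G1: $28,320 | Unit 5B: $21,000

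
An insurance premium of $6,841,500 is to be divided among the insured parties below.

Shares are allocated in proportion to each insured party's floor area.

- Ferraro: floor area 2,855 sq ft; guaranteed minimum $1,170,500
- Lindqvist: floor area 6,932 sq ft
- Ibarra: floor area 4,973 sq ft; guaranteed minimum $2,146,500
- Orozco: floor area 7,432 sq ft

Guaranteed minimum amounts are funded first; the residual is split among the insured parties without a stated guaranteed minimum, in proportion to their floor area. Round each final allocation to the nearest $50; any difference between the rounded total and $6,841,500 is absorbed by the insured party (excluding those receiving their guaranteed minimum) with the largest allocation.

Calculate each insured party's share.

Ferraro: $1,170,500 · Lindqvist: $1,700,900 · Ibarra: $2,146,500 · Orozco: $1,823,600

Guaranteed amounts: Ferraro $1,170,500; Ibarra $2,146,500. Remaining pool $3,524,500.
Remaining pool split over remaining floor area 14,364: Lindqvist 1,700,907.41 → $1,700,900; Orozco 1,823,592.59 → $1,823,600.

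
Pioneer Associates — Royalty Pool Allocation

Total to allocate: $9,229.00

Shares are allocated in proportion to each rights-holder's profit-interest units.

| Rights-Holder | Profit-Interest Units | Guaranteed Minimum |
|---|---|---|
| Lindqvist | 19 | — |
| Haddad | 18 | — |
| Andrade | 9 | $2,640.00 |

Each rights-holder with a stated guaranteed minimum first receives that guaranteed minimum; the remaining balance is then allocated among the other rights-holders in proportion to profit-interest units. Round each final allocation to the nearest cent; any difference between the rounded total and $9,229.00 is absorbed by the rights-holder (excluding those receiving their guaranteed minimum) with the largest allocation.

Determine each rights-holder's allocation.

Fund the minimums — Andrade $2,640.00. Residual $6,589.00.
Residual split over remaining profit-interest units 37: Lindqvist 3,383.5405 → $3,383.54; Haddad 3,205.4595 → $3,205.46.

Lindqvist: $3,383.54 · Haddad: $3,205.46 · Andrade: $2,640.00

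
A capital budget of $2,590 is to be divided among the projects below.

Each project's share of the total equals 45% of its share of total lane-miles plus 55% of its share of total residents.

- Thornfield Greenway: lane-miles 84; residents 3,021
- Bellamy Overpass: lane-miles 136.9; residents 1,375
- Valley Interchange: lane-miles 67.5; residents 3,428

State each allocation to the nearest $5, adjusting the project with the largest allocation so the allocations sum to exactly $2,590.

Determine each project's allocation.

Thornfield Greenway: $890 · Bellamy Overpass: $805 · Valley Interchange: $895

Totals — lane-miles 288.4, residents 7,824.
Composite weights (45% lane-miles + 55% residents): Thornfield Greenway 0.3434; Bellamy Overpass 0.3103; Valley Interchange 0.3463.
Pro-rata amounts: Thornfield Greenway 889.49; Bellamy Overpass 803.59; Valley Interchange 896.91.
At nearest $5: Thornfield Greenway $890; Bellamy Overpass $805; Valley Interchange $895. Sum = $2,590.
No rounding difference to absorb.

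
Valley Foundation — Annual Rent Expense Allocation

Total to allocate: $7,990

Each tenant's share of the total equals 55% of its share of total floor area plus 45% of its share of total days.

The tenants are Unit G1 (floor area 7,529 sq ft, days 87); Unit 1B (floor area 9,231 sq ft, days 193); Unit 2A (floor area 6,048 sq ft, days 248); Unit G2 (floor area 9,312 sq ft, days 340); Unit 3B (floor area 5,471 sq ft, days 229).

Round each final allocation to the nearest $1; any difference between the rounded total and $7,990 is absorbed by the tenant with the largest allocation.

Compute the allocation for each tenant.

Unit G1: $1,165 | Unit 1B: $1,712 | Unit 2A: $1,520 | Unit G2: $2,203 | Unit 3B: $1,390

Totals — floor area 37,591, days 1,097.
Combined weights (55% floor area + 45% days): Unit G1 0.1458; Unit 1B 0.2142; Unit 2A 0.1902; Unit G2 0.2757; Unit 3B 0.1740.
Raw shares: Unit G1 1,165.31; Unit 1B 1,711.70; Unit 2A 1,519.87; Unit G2 2,202.98; Unit 3B 1,390.14.
At nearest $1: Unit G1 $1,165; Unit 1B $1,712; Unit 2A $1,520; Unit G2 $2,203; Unit 3B $1,390. Sum = $7,990.
Rounded total matches; no reconciliation needed.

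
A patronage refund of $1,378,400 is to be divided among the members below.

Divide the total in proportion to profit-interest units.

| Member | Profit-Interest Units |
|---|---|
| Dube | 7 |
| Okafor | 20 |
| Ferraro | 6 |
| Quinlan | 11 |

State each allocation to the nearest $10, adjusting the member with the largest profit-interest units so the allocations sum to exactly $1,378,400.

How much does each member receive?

Dube: $219,290 | Okafor: $626,550 | Ferraro: $187,960 | Quinlan: $344,600

Total profit-interest units = 7 + 20 + 6 + 11 = 44.
Pro-rata amounts: Dube 219,290.91; Okafor 626,545.45; Ferraro 187,963.64; Quinlan 344,600.00.
After rounding ($10): Dube $219,290; Okafor $626,550; Ferraro $187,960; Quinlan $344,600. Sum = $1,378,400.
Sum already equals the total — no adjustment.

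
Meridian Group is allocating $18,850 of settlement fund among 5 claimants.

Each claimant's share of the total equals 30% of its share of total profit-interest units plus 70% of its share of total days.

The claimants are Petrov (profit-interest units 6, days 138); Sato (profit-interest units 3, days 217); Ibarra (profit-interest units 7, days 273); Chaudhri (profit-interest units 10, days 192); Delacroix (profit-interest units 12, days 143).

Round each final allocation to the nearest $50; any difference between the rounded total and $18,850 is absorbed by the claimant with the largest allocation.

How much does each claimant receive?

Petrov: $2,800 | Sato: $3,400 | Ibarra: $4,800 | Chaudhri: $4,100 | Delacroix: $3,750

Totals — profit-interest units 38, days 963.
Blended shares (30% profit-interest units + 70% days): Petrov 0.1477; Sato 0.1814; Ibarra 0.2537; Chaudhri 0.2185; Delacroix 0.1987.
Pro-rata amounts: Petrov 2,783.77; Sato 3,419.78; Ibarra 4,782.35; Chaudhri 4,118.94; Delacroix 3,745.17.
After rounding ($50): Petrov $2,800; Sato $3,400; Ibarra $4,800; Chaudhri $4,100; Delacroix $3,750. Sum = $18,850.
Rounded total matches; no reconciliation needed.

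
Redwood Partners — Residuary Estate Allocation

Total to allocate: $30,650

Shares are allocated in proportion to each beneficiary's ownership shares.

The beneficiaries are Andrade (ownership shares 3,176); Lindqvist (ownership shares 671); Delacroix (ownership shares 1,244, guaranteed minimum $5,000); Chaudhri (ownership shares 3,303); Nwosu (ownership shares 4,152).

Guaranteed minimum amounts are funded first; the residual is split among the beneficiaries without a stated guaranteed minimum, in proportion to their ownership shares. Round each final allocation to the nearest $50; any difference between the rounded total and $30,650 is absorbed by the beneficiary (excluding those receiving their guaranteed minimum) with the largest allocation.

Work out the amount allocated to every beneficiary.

Minimums first: Delacroix $5,000. Remaining pool $25,650.
Remaining pool split over remaining ownership shares 11,302: Andrade 7,207.96 → $7,200; Lindqvist 1,522.84 → $1,500; Chaudhri 7,496.19 → $7,500; Nwosu 9,423.00 → $9,400.
Rounding difference +$50 applied to Nwosu → $9,450.

Andrade: $7,200; Lindqvist: $1,500; Delacroix: $5,000; Chaudhri: $7,500; Nwosu: $9,450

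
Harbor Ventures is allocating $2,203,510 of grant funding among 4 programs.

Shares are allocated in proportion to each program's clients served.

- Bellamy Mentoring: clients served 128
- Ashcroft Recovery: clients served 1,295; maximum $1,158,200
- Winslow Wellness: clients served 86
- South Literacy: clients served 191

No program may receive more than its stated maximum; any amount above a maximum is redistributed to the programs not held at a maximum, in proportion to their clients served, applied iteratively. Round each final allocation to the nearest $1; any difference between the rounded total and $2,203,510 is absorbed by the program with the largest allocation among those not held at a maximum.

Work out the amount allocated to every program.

Clients served total: 1,700.
Proportional shares (ignoring caps): Bellamy Mentoring 165,911.34; Ashcroft Recovery 1,678,556.15; Winslow Wellness 111,471.68; South Literacy 247,570.83.
Capped: Ashcroft Recovery ($1,158,200); remaining pool $1,045,310 reallocated over remaining clients served 405.
Shares after redistribution: Bellamy Mentoring 330,369.58 → $330,370; Winslow Wellness 221,967.06 → $221,967; South Literacy 492,973.36 → $492,973.

Bellamy Mentoring: $330,370 · Ashcroft Recovery: $1,158,200 · Winslow Wellness: $221,967 · South Literacy: $492,973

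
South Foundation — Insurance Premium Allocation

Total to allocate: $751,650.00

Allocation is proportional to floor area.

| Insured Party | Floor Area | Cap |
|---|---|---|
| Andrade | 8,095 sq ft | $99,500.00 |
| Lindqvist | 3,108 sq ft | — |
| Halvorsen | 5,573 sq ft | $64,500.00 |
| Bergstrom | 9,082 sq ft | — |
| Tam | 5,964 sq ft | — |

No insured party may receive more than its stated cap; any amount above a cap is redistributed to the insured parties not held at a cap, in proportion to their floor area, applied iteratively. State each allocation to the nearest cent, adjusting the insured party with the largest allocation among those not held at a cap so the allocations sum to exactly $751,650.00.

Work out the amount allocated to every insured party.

Andrade: $99,500.00 · Lindqvist: $100,606.82 · Halvorsen: $64,500.00 · Bergstrom: $293,986.85 · Tam: $193,056.33

Floor area total: 31,822.
Pro-rata shares before constraints: Andrade 191,207.5530; Lindqvist 73,412.3625; Halvorsen 131,636.7749; Bergstrom 214,520.9383; Tam 140,872.3713.
Cap binds for Andrade ($99,500.00), Halvorsen ($64,500.00); remaining pool $587,650.00 reallocated over remaining floor area 18,154.
Shares after redistribution: Lindqvist 100,606.8194 → $100,606.82; Bergstrom 293,986.8514 → $293,986.85; Tam 193,056.3292 → $193,056.33.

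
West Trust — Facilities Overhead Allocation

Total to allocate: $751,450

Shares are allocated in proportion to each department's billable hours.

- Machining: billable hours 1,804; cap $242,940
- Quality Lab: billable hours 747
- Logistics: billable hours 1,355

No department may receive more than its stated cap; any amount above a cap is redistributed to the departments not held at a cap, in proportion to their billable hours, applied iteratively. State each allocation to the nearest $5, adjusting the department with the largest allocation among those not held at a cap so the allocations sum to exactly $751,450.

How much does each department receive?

Machining: $242,940 | Quality Lab: $180,710 | Logistics: $327,800

Total billable hours = 3,906.
Proportional shares (ignoring caps): Machining 347,059.86; Quality Lab 143,710.48; Logistics 260,679.66.
Capped: Machining ($242,940); residual $508,510 reallocated over remaining billable hours 2,102.
Redistributed shares: Quality Lab 180,712.16 → $180,710; Logistics 327,797.84 → $327,800.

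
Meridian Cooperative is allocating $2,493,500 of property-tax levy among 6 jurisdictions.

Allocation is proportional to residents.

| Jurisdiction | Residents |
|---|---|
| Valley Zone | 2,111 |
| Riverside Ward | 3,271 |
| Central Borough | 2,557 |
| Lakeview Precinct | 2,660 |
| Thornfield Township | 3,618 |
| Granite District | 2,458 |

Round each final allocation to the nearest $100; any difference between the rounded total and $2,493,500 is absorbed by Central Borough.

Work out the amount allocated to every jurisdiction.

Valley Zone: $315,700; Riverside Ward: $489,100; Central Borough: $382,300; Lakeview Precinct: $397,800; Thornfield Township: $541,000; Granite District: $367,600

Combined residents = 16,675.
Pro-rata amounts: Valley Zone 2,111/16,675 × $2,493,500 = 315,668.88; Riverside Ward 3,271/16,675 × $2,493,500 = 489,129.75; Central Borough 2,557/16,675 × $2,493,500 = 382,361.59; Lakeview Precinct 2,660/16,675 × $2,493,500 = 397,763.72; Thornfield Township 3,618/16,675 × $2,493,500 = 541,018.47; Granite District 2,458/16,675 × $2,493,500 = 367,557.60.
Rounded to nearest $100: Valley Zone $315,700; Riverside Ward $489,100; Central Borough $382,400; Lakeview Precinct $397,800; Thornfield Township $541,000; Granite District $367,600. Sum = $2,493,600.
Difference $2,493,500 − $2,493,600 = −$100 applied to Central Borough: Central Borough becomes $382,300.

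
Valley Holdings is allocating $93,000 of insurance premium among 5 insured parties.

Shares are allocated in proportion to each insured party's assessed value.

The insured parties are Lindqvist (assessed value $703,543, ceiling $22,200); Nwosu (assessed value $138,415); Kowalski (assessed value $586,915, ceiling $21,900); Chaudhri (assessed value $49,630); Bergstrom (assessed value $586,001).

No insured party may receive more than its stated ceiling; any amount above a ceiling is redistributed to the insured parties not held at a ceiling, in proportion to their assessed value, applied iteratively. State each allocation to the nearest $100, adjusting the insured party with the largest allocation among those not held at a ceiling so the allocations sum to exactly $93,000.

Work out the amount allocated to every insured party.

Lindqvist: $22,200 · Nwosu: $8,700 · Kowalski: $21,900 · Chaudhri: $3,100 · Bergstrom: $37,100

Combined assessed value = 2,064,504.
Unconstrained shares: Lindqvist 31,692.60; Nwosu 6,235.20; Kowalski 26,438.84; Chaudhri 2,235.69; Bergstrom 26,397.67.
Held at cap: Lindqvist ($22,200), Kowalski ($21,900); remaining pool $48,900 reallocated over remaining assessed value 774,046.
Shares after redistribution: Nwosu 8,744.30 → $8,700; Chaudhri 3,135.35 → $3,100; Bergstrom 37,020.34 → $37,000.
Rounding difference +$100 applied to Bergstrom → $37,100.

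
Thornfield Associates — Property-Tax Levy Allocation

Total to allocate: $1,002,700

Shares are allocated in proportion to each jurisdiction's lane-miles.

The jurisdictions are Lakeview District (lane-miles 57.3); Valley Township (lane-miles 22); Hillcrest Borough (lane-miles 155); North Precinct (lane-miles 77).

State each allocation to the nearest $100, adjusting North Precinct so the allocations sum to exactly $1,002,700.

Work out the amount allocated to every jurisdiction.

Lane-miles total: 311.3.
Raw shares: Lakeview District 57.3/311.3 × $1,002,700 = 184,563.80; Valley Township 22/311.3 × $1,002,700 = 70,862.19; Hillcrest Borough 155/311.3 × $1,002,700 = 499,256.34; North Precinct 77/311.3 × $1,002,700 = 248,017.67.
After rounding ($100): Lakeview District $184,600; Valley Township $70,900; Hillcrest Borough $499,300; North Precinct $248,000. Sum = $1,002,800.
Difference $1,002,700 − $1,002,800 = −$100 applied to North Precinct: North Precinct becomes $247,900.

Lakeview District: $184,600; Valley Township: $70,900; Hillcrest Borough: $499,300; North Precinct: $247,900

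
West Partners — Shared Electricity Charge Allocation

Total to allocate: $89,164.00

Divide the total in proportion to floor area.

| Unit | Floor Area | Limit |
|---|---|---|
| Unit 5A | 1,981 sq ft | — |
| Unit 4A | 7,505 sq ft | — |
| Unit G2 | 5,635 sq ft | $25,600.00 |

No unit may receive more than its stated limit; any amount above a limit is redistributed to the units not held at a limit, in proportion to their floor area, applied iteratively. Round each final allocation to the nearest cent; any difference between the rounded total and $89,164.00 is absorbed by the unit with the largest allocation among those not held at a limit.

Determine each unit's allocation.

Unit 5A: $13,274.33 · Unit 4A: $50,289.67 · Unit G2: $25,600.00

Floor area total: 15,121.
Pro-rata shares before constraints: Unit 5A 11,681.3626; Unit 4A 44,254.7332; Unit G2 33,227.9042.
Capped: Unit G2 ($25,600.00); remaining pool $63,564.00 reallocated over remaining floor area 9,486.
Redistributed shares: Unit 5A 13,274.3289 → $13,274.33; Unit 4A 50,289.6711 → $50,289.67.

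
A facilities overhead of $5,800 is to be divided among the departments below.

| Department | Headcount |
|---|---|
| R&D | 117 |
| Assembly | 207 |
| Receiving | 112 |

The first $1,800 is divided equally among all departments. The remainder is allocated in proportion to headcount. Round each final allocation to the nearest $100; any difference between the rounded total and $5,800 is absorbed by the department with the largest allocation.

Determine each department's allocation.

Equal tier: $1,800 ÷ 3 = $600 apiece.
Remainder $4,000 by headcount (total 436): R&D 1,073.39 → $1,100; Assembly 1,899.08 → $1,900; Receiving 1,027.52 → $1,000.
Totals: R&D $600 + $1,100 = $1,700; Assembly $600 + $1,900 = $2,500; Receiving $600 + $1,000 = $1,600.

R&D: $1,700; Assembly: $2,500; Receiving: $1,600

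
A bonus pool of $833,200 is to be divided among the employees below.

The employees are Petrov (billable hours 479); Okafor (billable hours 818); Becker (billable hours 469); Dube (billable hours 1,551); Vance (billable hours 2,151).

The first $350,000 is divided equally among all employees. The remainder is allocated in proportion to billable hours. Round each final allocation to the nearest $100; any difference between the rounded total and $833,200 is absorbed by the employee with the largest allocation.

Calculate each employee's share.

Petrov: $112,300 | Okafor: $142,300 | Becker: $111,400 | Dube: $207,100 | Vance: $260,100

Equal tier: $350,000 ÷ 5 = $70,000 apiece.
Remainder $483,200 by billable hours (total 5,468): Petrov 42,328.60 → $42,300; Okafor 72,285.59 → $72,300; Becker 41,444.92 → $41,400; Dube 137,059.84 → $137,100; Vance 190,081.05 → $190,100.
Totals: Petrov $70,000 + $42,300 = $112,300; Okafor $70,000 + $72,300 = $142,300; Becker $70,000 + $41,400 = $111,400; Dube $70,000 + $137,100 = $207,100; Vance $70,000 + $190,100 = $260,100.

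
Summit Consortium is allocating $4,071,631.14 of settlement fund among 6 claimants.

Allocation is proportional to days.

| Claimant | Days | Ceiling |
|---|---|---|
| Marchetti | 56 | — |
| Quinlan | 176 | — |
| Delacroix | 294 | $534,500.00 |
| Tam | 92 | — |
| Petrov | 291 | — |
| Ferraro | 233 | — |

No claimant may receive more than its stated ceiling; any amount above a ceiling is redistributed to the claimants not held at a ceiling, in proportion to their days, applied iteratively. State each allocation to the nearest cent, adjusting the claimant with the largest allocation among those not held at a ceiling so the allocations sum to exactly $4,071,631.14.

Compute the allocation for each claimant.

Marchetti: $233,584.13 · Quinlan: $734,121.56 · Delacroix: $534,500.00 · Tam: $383,745.36 · Petrov: $1,213,803.26 · Ferraro: $971,876.83

Sum of days: 1,142.
Pro-rata shares before constraints: Marchetti 199,659.6706; Quinlan 627,501.8219; Delacroix 1,048,213.2707; Tam 328,012.3160; Petrov 1,037,517.2169; Ferraro 830,726.8438.
Capped: Delacroix ($534,500.00); residual $3,537,131.14 reallocated over remaining days 848.
Redistributed shares: Marchetti 233,584.1319 → $233,584.13; Quinlan 734,121.5574 → $734,121.56; Tam 383,745.3595 → $383,745.36; Petrov 1,213,803.2568 → $1,213,803.26; Ferraro 971,876.8345 → $971,876.83.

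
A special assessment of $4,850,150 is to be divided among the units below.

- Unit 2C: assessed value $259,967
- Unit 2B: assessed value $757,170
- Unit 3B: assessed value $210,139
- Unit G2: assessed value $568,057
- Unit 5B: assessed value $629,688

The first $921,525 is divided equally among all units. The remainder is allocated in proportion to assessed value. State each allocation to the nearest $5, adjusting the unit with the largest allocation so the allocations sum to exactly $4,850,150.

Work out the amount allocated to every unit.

Unit 2C: $605,460; Unit 2B: $1,410,945; Unit 3B: $524,740; Unit G2: $1,104,580; Unit 5B: $1,204,425

Equal tier: $921,525 ÷ 5 = $184,305 apiece.
Remainder $3,928,625 by assessed value (total 2,425,021): Unit 2C 421,156.29 → $421,155; Unit 2B 1,226,643.81 → $1,226,645; Unit 3B 340,433.06 → $340,435; Unit G2 920,273.65 → $920,275; Unit 5B 1,020,118.18 → $1,020,120.
Rounding difference −$5 on remainder applied to Unit 2B.
Totals: Unit 2C $184,305 + $421,155 = $605,460; Unit 2B $184,305 + $1,226,640 = $1,410,945; Unit 3B $184,305 + $340,435 = $524,740; Unit G2 $184,305 + $920,275 = $1,104,580; Unit 5B $184,305 + $1,020,120 = $1,204,425.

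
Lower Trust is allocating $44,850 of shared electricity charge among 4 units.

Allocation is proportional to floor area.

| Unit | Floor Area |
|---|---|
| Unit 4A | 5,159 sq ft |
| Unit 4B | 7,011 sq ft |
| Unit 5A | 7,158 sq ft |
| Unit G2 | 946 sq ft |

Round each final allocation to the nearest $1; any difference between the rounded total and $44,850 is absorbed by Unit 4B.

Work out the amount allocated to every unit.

Unit 4A: $11,413; Unit 4B: $15,509; Unit 5A: $15,835; Unit G2: $2,093

Combined floor area = 20,274.
Raw shares: Unit 4A 5,159/20,274 × $44,850 = 11,412.70; Unit 4B 7,011/20,274 × $44,850 = 15,509.68; Unit 5A 7,158/20,274 × $44,850 = 15,834.88; Unit G2 946/20,274 × $44,850 = 2,092.73.
At nearest $1: Unit 4A $11,413; Unit 4B $15,510; Unit 5A $15,835; Unit G2 $2,093. Sum = $44,851.
Difference $44,850 − $44,851 = −$1 applied to Unit 4B: Unit 4B becomes $15,509.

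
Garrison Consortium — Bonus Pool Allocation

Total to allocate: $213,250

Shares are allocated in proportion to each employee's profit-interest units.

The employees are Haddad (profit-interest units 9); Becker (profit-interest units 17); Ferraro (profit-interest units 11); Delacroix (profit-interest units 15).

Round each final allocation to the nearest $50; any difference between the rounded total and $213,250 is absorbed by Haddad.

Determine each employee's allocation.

Haddad: $36,950 · Becker: $69,700 · Ferraro: $45,100 · Delacroix: $61,500

Profit-interest units total: 52.
Proportional shares: Haddad 9/52 × $213,250 = 36,908.65; Becker 17/52 × $213,250 = 69,716.35; Ferraro 11/52 × $213,250 = 45,110.58; Delacroix 15/52 × $213,250 = 61,514.42.
At nearest $50: Haddad $36,900; Becker $69,700; Ferraro $45,100; Delacroix $61,500. Sum = $213,200.
Difference $213,250 − $213,200 = +$50 applied to Haddad: Haddad becomes $36,950.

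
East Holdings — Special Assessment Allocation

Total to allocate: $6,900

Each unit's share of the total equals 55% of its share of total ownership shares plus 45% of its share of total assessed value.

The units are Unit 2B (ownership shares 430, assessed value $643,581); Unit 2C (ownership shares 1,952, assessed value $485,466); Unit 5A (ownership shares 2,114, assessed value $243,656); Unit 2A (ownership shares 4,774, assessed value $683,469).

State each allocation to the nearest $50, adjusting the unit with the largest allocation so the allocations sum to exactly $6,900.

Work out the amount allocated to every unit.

Ownership shares total 9,270; assessed value total 2,056,172.
Composite weights (55% ownership shares + 45% assessed value): Unit 2B 0.1664; Unit 2C 0.2221; Unit 5A 0.1788; Unit 2A 0.4328.
Unrounded shares: Unit 2B 1,147.90; Unit 2C 1,532.22; Unit 5A 1,233.38; Unit 2A 2,986.50.
At nearest $50: Unit 2B $1,150; Unit 2C $1,550; Unit 5A $1,250; Unit 2A $3,000. Sum = $6,950.
Difference $6,900 − $6,950 = −$50 applied to largest allocation (Unit 2A): Unit 2A becomes $2,950.

Unit 2B: $1,150 | Unit 2C: $1,550 | Unit 5A: $1,250 | Unit 2A: $2,950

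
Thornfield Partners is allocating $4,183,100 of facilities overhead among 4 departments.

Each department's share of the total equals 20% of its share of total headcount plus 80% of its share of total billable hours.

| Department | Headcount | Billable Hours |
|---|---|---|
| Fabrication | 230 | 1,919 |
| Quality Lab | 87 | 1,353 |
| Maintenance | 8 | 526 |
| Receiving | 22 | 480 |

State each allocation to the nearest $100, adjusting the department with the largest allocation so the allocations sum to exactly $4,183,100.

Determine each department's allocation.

Fabrication: $2,055,700 | Quality Lab: $1,268,100 | Maintenance: $430,800 | Receiving: $428,500

Headcount total 347; billable hours total 4,278.
Composite weights (20% headcount + 80% billable hours): Fabrication 0.4914; Quality Lab 0.3032; Maintenance 0.1030; Receiving 0.1024.
Unrounded shares: Fabrication 2,055,676.24; Quality Lab 1,268,146.59; Maintenance 430,753.35; Receiving 428,523.82.
After rounding ($100): Fabrication $2,055,700; Quality Lab $1,268,100; Maintenance $430,800; Receiving $428,500. Sum = $4,183,100.
No rounding difference to absorb.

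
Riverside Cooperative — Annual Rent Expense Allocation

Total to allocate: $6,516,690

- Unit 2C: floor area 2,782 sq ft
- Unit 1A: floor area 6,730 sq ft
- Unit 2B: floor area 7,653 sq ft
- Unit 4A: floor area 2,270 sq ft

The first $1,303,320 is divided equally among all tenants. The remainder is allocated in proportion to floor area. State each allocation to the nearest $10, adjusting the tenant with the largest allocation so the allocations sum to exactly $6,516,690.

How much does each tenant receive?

First tranche $1,303,320 split equally: $325,830 each.
Remainder $5,213,370 by floor area (total 19,435): Unit 2C 746,261.66 → $746,260; Unit 1A 1,805,298.69 → $1,805,300; Unit 2B 2,052,890.18 → $2,052,890; Unit 4A 608,919.47 → $608,920.
Totals: Unit 2C $325,830 + $746,260 = $1,072,090; Unit 1A $325,830 + $1,805,300 = $2,131,130; Unit 2B $325,830 + $2,052,890 = $2,378,720; Unit 4A $325,830 + $608,920 = $934,750.

Unit 2C: $1,072,090; Unit 1A: $2,131,130; Unit 2B: $2,378,720; Unit 4A: $934,750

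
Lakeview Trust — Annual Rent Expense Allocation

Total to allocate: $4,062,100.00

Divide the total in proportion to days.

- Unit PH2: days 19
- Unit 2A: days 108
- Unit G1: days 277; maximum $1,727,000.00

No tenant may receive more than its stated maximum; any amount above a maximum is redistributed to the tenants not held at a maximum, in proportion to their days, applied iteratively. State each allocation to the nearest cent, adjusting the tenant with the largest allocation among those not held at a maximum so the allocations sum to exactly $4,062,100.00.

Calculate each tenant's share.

Combined days = 404.
Pro-rata shares before constraints: Unit PH2 191,039.3564; Unit 2A 1,085,907.9208; Unit G1 2,785,152.7228.
Cap binds for Unit G1 ($1,727,000.00); remaining pool $2,335,100.00 reallocated over remaining days 127.
Remaining shares: Unit PH2 349,345.6693 → $349,345.67; Unit 2A 1,985,754.3307 → $1,985,754.33.

Unit PH2: $349,345.67; Unit 2A: $1,985,754.33; Unit G1: $1,727,000.00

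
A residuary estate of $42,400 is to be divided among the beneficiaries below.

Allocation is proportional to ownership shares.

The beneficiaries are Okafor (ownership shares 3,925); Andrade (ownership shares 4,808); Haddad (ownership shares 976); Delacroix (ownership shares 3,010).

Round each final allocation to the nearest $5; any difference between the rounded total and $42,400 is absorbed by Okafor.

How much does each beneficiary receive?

Okafor: $13,080 · Andrade: $16,030 · Haddad: $3,255 · Delacroix: $10,035

Combined ownership shares = 12,719.
Raw shares: Okafor 3,925/12,719 × $42,400 = 13,084.36; Andrade 4,808/12,719 × $42,400 = 16,027.93; Haddad 976/12,719 × $42,400 = 3,253.59; Delacroix 3,010/12,719 × $42,400 = 10,034.12.
At nearest $5: Okafor $13,085; Andrade $16,030; Haddad $3,255; Delacroix $10,035. Sum = $42,405.
Difference $42,400 − $42,405 = −$5 applied to Okafor: Okafor becomes $13,080.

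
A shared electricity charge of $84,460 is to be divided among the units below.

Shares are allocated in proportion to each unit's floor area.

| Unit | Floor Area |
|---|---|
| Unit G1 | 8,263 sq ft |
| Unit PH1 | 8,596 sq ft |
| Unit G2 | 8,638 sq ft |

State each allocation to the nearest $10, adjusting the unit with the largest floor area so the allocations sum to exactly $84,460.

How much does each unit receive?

Unit G1: $27,370 · Unit PH1: $28,470 · Unit G2: $28,620

Floor area total: 25,497.
Pro-rata amounts: Unit G1 8,263/25,497 × $84,460 = 27,371.57; Unit PH1 8,596/25,497 × $84,460 = 28,474.65; Unit G2 8,638/25,497 × $84,460 = 28,613.78.
Rounded to nearest $10: Unit G1 $27,370; Unit PH1 $28,470; Unit G2 $28,610. Sum = $84,450.
Difference $84,460 − $84,450 = +$10 applied to largest floor area (Unit G2): Unit G2 becomes $28,620.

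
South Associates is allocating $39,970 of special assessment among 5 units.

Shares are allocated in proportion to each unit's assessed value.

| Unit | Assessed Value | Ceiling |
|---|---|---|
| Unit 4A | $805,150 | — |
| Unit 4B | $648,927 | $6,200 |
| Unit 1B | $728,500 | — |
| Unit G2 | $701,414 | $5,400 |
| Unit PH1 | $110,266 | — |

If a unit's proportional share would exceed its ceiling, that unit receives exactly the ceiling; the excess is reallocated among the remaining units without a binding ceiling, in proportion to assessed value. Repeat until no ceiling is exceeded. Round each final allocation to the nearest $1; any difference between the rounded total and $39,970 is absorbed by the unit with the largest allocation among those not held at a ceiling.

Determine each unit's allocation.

Unit 4A: $13,895 · Unit 4B: $6,200 · Unit 1B: $12,572 · Unit G2: $5,400 · Unit PH1: $1,903

Assessed value total: 2,994,257.
Unconstrained shares: Unit 4A 10,747.86; Unit 4B 8,662.45; Unit 1B 9,724.66; Unit G2 9,363.10; Unit PH1 1,471.93.
Held at cap: Unit 4B ($6,200), Unit G2 ($5,400); remaining pool $28,370 reallocated over remaining assessed value 1,643,916.
Shares after redistribution: Unit 4A 13,894.93 → $13,895; Unit 1B 12,572.14 → $12,572; Unit PH1 1,902.92 → $1,903.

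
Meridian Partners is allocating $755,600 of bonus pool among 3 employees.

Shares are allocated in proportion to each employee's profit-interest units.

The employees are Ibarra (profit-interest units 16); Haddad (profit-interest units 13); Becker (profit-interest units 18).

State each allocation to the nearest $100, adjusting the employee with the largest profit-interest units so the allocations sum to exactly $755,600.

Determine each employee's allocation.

Sum of profit-interest units: 16 + 13 + 18 = 47.
Proportional shares: Ibarra 257,225.53; Haddad 208,995.74; Becker 289,378.72.
Rounded to nearest $100: Ibarra $257,200; Haddad $209,000; Becker $289,400. Sum = $755,600.
Rounded total matches; no reconciliation needed.

Ibarra: $257,200 | Haddad: $209,000 | Becker: $289,400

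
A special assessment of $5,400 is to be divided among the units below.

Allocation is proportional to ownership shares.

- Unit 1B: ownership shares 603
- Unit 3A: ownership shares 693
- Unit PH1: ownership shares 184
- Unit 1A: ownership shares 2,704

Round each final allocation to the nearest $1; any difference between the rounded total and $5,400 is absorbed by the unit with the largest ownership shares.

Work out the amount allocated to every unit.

Combined ownership shares = 4,184.
Unrounded shares: Unit 1B 603/4,184 × $5,400 = 778.25; Unit 3A 693/4,184 × $5,400 = 894.41; Unit PH1 184/4,184 × $5,400 = 237.48; Unit 1A 2,704/4,184 × $5,400 = 3,489.87.
After rounding ($1): Unit 1B $778; Unit 3A $894; Unit PH1 $237; Unit 1A $3,490. Sum = $5,399.
Difference $5,400 − $5,399 = +$1 applied to largest ownership shares (Unit 1A): Unit 1A becomes $3,491.

Unit 1B: $778; Unit 3A: $894; Unit PH1: $237; Unit 1A: $3,491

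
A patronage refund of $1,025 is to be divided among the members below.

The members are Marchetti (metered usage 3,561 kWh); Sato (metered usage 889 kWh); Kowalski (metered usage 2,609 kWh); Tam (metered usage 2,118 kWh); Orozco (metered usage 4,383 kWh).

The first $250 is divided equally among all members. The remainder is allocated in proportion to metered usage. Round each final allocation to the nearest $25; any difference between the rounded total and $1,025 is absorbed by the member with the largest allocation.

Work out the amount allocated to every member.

Marchetti: $250 | Sato: $100 | Kowalski: $200 | Tam: $175 | Orozco: $300

First tranche $250 split equally: $50 each.
Remainder $775 by metered usage (total 13,560): Marchetti 203.52 → $200; Sato 50.81 → $50; Kowalski 149.11 → $150; Tam 121.05 → $125; Orozco 250.50 → $250.
Totals: Marchetti $50 + $200 = $250; Sato $50 + $50 = $100; Kowalski $50 + $150 = $200; Tam $50 + $125 = $175; Orozco $50 + $250 = $300.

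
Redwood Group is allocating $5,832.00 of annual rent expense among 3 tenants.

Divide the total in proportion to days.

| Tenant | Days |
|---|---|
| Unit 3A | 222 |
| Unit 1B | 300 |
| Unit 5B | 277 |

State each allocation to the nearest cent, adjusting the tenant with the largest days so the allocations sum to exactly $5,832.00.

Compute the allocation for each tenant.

Total days = 222 + 300 + 277 = 799.
Pro-rata amounts: Unit 3A 1,620.4055; Unit 1B 2,189.7372; Unit 5B 2,021.8573.
Rounded to nearest cent: Unit 3A $1,620.41; Unit 1B $2,189.74; Unit 5B $2,021.86. Sum = $5,832.01.
Difference $5,832.00 − $5,832.01 = −$0.01 applied to largest days (Unit 1B): Unit 1B becomes $2,189.73.

Unit 3A: $1,620.41; Unit 1B: $2,189.73; Unit 5B: $2,021.86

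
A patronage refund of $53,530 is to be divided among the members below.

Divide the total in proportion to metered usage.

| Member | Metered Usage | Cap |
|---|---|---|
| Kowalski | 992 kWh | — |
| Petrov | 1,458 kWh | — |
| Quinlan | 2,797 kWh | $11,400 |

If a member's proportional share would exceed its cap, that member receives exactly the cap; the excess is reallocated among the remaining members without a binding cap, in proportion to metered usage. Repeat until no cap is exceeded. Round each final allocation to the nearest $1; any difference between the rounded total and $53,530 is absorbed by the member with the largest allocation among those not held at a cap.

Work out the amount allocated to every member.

Kowalski: $17,058; Petrov: $25,072; Quinlan: $11,400

Total metered usage = 5,247.
Unconstrained shares: Kowalski 10,120.40; Petrov 14,874.55; Quinlan 28,535.05.
Cap binds for Quinlan ($11,400); residual $42,130 reallocated over remaining metered usage 2,450.
Redistributed shares: Kowalski 17,058.35 → $17,058; Petrov 25,071.65 → $25,072.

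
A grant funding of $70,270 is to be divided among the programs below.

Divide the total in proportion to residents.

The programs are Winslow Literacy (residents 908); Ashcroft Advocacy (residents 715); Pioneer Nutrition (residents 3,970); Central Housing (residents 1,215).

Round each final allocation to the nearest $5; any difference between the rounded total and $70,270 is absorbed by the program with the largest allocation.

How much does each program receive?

Winslow Literacy: $9,370; Ashcroft Advocacy: $7,380; Pioneer Nutrition: $40,980; Central Housing: $12,540

Residents total: 6,808.
Unrounded shares: Winslow Literacy 908/6,808 × $70,270 = 9,372.09; Ashcroft Advocacy 715/6,808 × $70,270 = 7,380.00; Pioneer Nutrition 3,970/6,808 × $70,270 = 40,977.07; Central Housing 1,215/6,808 × $70,270 = 12,540.84.
At nearest $5: Winslow Literacy $9,370; Ashcroft Advocacy $7,380; Pioneer Nutrition $40,975; Central Housing $12,540. Sum = $70,265.
Difference $70,270 − $70,265 = +$5 applied to largest allocation (Pioneer Nutrition): Pioneer Nutrition becomes $40,980.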